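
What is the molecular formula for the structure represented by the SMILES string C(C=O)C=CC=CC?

C7H10O

Heavy atoms from the SMILES: 7 C, 1 O.
Implicit hydrogens by atom environment:
  5 × C: 1 H each → 5
  1 × C: 3 H
  1 × C: 2 H
  1 × O: no H
  Total hydrogens = 10.
Molecular formula: C7H10O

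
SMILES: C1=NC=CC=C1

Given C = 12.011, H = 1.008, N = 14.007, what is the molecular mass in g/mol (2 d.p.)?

Molecular formula: C5H5N.
M = 5×12.011 + 5×1.008 + 1×14.007 = 79.10 g/mol.

79.10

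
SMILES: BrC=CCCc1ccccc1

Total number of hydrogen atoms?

11

Hydrogens are implicit in SMILES; fill each atom to its normal valence:
  5 × C (aromatic): 1 H each → 5
  2 × C: 2 H each → 4
  2 × C: 1 H each → 2
  1 × Br: no H
  1 × C (aromatic): no H
  Total hydrogens = 11.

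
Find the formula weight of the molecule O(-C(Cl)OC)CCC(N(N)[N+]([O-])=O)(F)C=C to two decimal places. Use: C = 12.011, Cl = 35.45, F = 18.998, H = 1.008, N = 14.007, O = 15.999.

257.65

Molecular formula: C7H13ClFN3O4.
M = 7×12.011 + 1×35.45 + 1×18.998 + 13×1.008 + 3×14.007 + 4×15.999 = 257.65 g/mol.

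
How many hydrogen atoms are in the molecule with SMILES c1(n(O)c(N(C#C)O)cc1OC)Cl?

7

Hydrogens are implicit in SMILES; fill each atom to its normal valence:
  3 × C (aromatic): no H
  2 × O: 1 H each → 2
  1 × C: 3 H
  1 × C (aromatic): 1 H
  1 × C: 1 H
  1 × C: no H
  1 × Cl: no H
  1 × N (aromatic): no H
  1 × N: no H
  1 × O: no H
  Total hydrogens = 7.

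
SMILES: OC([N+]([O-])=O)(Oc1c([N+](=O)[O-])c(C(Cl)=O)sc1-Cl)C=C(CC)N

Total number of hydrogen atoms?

9

Hydrogens are implicit in SMILES; fill each atom to its normal valence:
  4 × C (aromatic): no H
  4 × O: no H
  3 × C: no H
  2 × Cl: no H
  2 × N (charge +1): no H
  2 × O (charge -1): no H
  1 × C: 3 H
  1 × C: 2 H
  1 × C: 1 H
  1 × N: 2 H
  1 × O: 1 H
  1 × S (aromatic): no H
  Total hydrogens = 9.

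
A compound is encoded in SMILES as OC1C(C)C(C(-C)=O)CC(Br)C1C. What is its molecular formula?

Heavy atoms from the SMILES: 1 Br, 10 C, 2 O.
Implicit hydrogens by atom environment:
  5 × C: 1 H each → 5
  3 × C: 3 H each → 9
  1 × Br: no H
  1 × C: 2 H
  1 × C: no H
  1 × O: 1 H
  1 × O: no H
  Total hydrogens = 17.
Molecular formula: C10H17BrO2

C10H17BrO2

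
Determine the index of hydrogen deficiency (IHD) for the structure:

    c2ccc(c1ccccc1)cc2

Molecular formula from the SMILES: C12H10.
DoU = (2C + 2 + N − H − X)/2 = (2·12 + 2 + 0 − 10 − 0)/2 = 16/2 = 8.
(Structurally: 2 ring(s) + 6 π bond(s) = 8.)

8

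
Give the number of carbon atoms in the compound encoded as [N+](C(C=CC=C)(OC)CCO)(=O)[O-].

The symbol for carbon appears 8 times in the SMILES.

8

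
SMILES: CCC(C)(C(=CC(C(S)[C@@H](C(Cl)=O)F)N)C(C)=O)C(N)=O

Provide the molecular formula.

Heavy atoms from the SMILES: 13 C, 1 Cl, 1 F, 2 N, 3 O, 1 S.
Implicit hydrogens by atom environment:
  5 × C: no H
  4 × C: 1 H each → 4
  3 × C: 3 H each → 9
  3 × O: no H
  2 × N: 2 H each → 4
  1 × C: 2 H
  1 × Cl: no H
  1 × F: no H
  1 × S: 1 H
  Total hydrogens = 20.
Molecular formula: C13H20ClFN2O3S

C13H20ClFN2O3S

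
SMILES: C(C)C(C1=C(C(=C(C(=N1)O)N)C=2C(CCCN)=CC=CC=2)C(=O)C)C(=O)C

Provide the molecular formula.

C21H27N3O3

Heavy atoms from the SMILES: 21 C, 3 N, 3 O.
Implicit hydrogens by atom environment:
  7 × C (aromatic): no H
  4 × C: 2 H each → 8
  4 × C (aromatic): 1 H each → 4
  3 × C: 3 H each → 9
  2 × C: no H
  2 × N: 2 H each → 4
  2 × O: no H
  1 × C: 1 H
  1 × N (aromatic): no H
  1 × O: 1 H
  Total hydrogens = 27.
Molecular formula: C21H27N3O3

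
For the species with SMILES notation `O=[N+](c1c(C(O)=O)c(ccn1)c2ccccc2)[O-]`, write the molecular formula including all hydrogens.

Heavy atoms from the SMILES: 12 C, 2 N, 4 O.
Implicit hydrogens by atom environment:
  7 × C (aromatic): 1 H each → 7
  4 × C (aromatic): no H
  2 × O: no H
  1 × C: no H
  1 × N (aromatic): no H
  1 × N (charge +1): no H
  1 × O: 1 H
  1 × O (charge -1): no H
  Total hydrogens = 8.
Molecular formula: C12H8N2O4

C12H8N2O4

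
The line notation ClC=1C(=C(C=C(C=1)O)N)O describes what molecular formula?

Heavy atoms from the SMILES: 6 C, 1 Cl, 1 N, 2 O.
Implicit hydrogens by atom environment:
  4 × C (aromatic): no H
  2 × C (aromatic): 1 H each → 2
  2 × O: 1 H each → 2
  1 × Cl: no H
  1 × N: 2 H
  Total hydrogens = 6.
Molecular formula: C6H6ClNO2

C6H6ClNO2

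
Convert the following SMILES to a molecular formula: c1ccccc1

C6H6

Heavy atoms from the SMILES: 6 C.
Implicit hydrogens by atom environment:
  6 × C (aromatic): 1 H each → 6
  Total hydrogens = 6.
Molecular formula: C6H6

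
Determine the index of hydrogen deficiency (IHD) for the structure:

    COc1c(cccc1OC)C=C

Molecular formula from the SMILES: C10H12O2.
DoU = (2C + 2 + N − H − X)/2 = (2·10 + 2 + 0 − 12 − 0)/2 = 10/2 = 5.
(Structurally: 1 ring(s) + 4 π bond(s) = 5.)

5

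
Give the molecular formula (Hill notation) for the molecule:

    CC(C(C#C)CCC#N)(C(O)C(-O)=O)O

C10H13NO4

Heavy atoms from the SMILES: 10 C, 1 N, 4 O.
Implicit hydrogens by atom environment:
  4 × C: no H
  3 × C: 1 H each → 3
  3 × O: 1 H each → 3
  2 × C: 2 H each → 4
  1 × C: 3 H
  1 × N: no H
  1 × O: no H
  Total hydrogens = 13.
Molecular formula: C10H13NO4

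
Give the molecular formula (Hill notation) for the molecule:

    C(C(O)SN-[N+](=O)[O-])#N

Heavy atoms from the SMILES: 2 C, 3 N, 3 O, 1 S.
Implicit hydrogens by atom environment:
  1 × C: 1 H
  1 × C: no H
  1 × N: 1 H
  1 × N: no H
  1 × N (charge +1): no H
  1 × O: 1 H
  1 × O: no H
  1 × O (charge -1): no H
  1 × S: no H
  Total hydrogens = 3.
Molecular formula: C2H3N3O3S

C2H3N3O3S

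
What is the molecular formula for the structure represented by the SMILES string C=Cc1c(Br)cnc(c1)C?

C8H8BrN

Heavy atoms from the SMILES: 1 Br, 8 C, 1 N.
Implicit hydrogens by atom environment:
  3 × C (aromatic): no H
  2 × C (aromatic): 1 H each → 2
  1 × Br: no H
  1 × C: 3 H
  1 × C: 2 H
  1 × C: 1 H
  1 × N (aromatic): no H
  Total hydrogens = 8.
Molecular formula: C8H8BrN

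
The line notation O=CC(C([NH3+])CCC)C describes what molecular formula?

C7H16NO+

Heavy atoms from the SMILES: 7 C, 1 N, 1 O.
Implicit hydrogens by atom environment:
  3 × C: 1 H each → 3
  2 × C: 3 H each → 6
  2 × C: 2 H each → 4
  1 × N (charge +1): 3 H
  1 × O: no H
  Total hydrogens = 16.
Net charge +1.
Molecular formula: C7H16NO+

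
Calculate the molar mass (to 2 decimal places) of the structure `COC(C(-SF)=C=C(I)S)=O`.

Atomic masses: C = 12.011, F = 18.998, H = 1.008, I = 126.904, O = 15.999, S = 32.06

306.11

Molecular formula: C5H4FIO2S2.
M = 5×12.011 + 1×18.998 + 4×1.008 + 1×126.904 + 2×15.999 + 2×32.06 = 306.11 g/mol.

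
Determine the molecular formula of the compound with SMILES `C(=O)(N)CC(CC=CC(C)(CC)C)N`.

Heavy atoms from the SMILES: 11 C, 2 N, 1 O.
Implicit hydrogens by atom environment:
  3 × C: 3 H each → 9
  3 × C: 2 H each → 6
  3 × C: 1 H each → 3
  2 × C: no H
  2 × N: 2 H each → 4
  1 × O: no H
  Total hydrogens = 22.
Molecular formula: C11H22N2O

C11H22N2O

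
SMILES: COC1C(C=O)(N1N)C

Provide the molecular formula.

C5H10N2O2

Heavy atoms from the SMILES: 5 C, 2 N, 2 O.
Implicit hydrogens by atom environment:
  2 × C: 3 H each → 6
  2 × C: 1 H each → 2
  2 × O: no H
  1 × C: no H
  1 × N: 2 H
  1 × N: no H
  Total hydrogens = 10.
Molecular formula: C5H10N2O2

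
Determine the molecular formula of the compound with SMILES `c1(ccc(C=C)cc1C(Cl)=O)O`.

Heavy atoms from the SMILES: 9 C, 1 Cl, 2 O.
Implicit hydrogens by atom environment:
  3 × C (aromatic): 1 H each → 3
  3 × C (aromatic): no H
  1 × C: 2 H
  1 × C: 1 H
  1 × C: no H
  1 × Cl: no H
  1 × O: 1 H
  1 × O: no H
  Total hydrogens = 7.
Molecular formula: C9H7ClO2

C9H7ClO2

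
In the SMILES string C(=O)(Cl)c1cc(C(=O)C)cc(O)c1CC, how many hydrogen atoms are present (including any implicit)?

11

Hydrogens are implicit in SMILES; fill each atom to its normal valence:
  4 × C (aromatic): no H
  2 × C: 3 H each → 6
  2 × C (aromatic): 1 H each → 2
  2 × C: no H
  2 × O: no H
  1 × C: 2 H
  1 × Cl: no H
  1 × O: 1 H
  Total hydrogens = 11.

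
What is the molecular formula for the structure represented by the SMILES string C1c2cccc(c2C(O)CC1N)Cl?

Heavy atoms from the SMILES: 10 C, 1 Cl, 1 N, 1 O.
Implicit hydrogens by atom environment:
  3 × C (aromatic): 1 H each → 3
  3 × C (aromatic): no H
  2 × C: 2 H each → 4
  2 × C: 1 H each → 2
  1 × Cl: no H
  1 × N: 2 H
  1 × O: 1 H
  Total hydrogens = 12.
Molecular formula: C10H12ClNO

C10H12ClNO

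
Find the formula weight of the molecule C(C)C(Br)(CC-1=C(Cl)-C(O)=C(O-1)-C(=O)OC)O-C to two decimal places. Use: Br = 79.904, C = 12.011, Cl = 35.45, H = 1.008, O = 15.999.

Molecular formula: C11H14BrClO5.
M = 1×79.904 + 11×12.011 + 1×35.45 + 14×1.008 + 5×15.999 = 341.58 g/mol.

341.58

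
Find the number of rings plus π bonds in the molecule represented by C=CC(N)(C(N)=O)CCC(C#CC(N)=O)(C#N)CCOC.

Molecular formula from the SMILES: C14H20N4O3.
DoU = (2C + 2 + N − H − X)/2 = (2·14 + 2 + 4 − 20 − 0)/2 = 14/2 = 7.
(Structurally: 0 ring(s) + 7 π bond(s) = 7.)

7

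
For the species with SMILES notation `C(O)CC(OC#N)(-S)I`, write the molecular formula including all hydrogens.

C4H6INO2S

Heavy atoms from the SMILES: 4 C, 1 I, 1 N, 2 O, 1 S.
Implicit hydrogens by atom environment:
  2 × C: 2 H each → 4
  2 × C: no H
  1 × I: no H
  1 × N: no H
  1 × O: 1 H
  1 × O: no H
  1 × S: 1 H
  Total hydrogens = 6.
Molecular formula: C4H6INO2S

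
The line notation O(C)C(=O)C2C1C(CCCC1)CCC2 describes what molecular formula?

Heavy atoms from the SMILES: 12 C, 2 O.
Implicit hydrogens by atom environment:
  7 × C: 2 H each → 14
  3 × C: 1 H each → 3
  2 × O: no H
  1 × C: 3 H
  1 × C: no H
  Total hydrogens = 20.
Molecular formula: C12H20O2

C12H20O2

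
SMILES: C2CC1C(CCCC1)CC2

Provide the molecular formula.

Heavy atoms from the SMILES: 10 C.
Implicit hydrogens by atom environment:
  8 × C: 2 H each → 16
  2 × C: 1 H each → 2
  Total hydrogens = 18.
Molecular formula: C10H18

C10H18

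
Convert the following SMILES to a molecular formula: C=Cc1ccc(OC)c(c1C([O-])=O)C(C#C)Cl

Heavy atoms from the SMILES: 13 C, 1 Cl, 3 O.
Implicit hydrogens by atom environment:
  4 × C (aromatic): no H
  3 × C: 1 H each → 3
  2 × C (aromatic): 1 H each → 2
  2 × C: no H
  2 × O: no H
  1 × C: 3 H
  1 × C: 2 H
  1 × Cl: no H
  1 × O (charge -1): no H
  Total hydrogens = 10.
Net charge -1.
Molecular formula: C13H10ClO3-

C13H10ClO3-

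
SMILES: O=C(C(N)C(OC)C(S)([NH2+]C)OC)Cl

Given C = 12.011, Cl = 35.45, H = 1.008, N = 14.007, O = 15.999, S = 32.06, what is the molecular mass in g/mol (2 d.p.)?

Molecular formula: C7H16ClN2O3S+.
M = 7×12.011 + 1×35.45 + 16×1.008 + 2×14.007 + 3×15.999 + 1×32.06 = 243.73 g/mol.

243.73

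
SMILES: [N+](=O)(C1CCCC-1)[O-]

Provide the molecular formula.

Heavy atoms from the SMILES: 5 C, 1 N, 2 O.
Implicit hydrogens by atom environment:
  4 × C: 2 H each → 8
  1 × C: 1 H
  1 × N (charge +1): no H
  1 × O: no H
  1 × O (charge -1): no H
  Total hydrogens = 9.
Molecular formula: C5H9NO2

C5H9NO2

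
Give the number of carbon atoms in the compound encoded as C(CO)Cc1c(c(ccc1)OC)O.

10

The symbol for carbon appears 10 times in the SMILES. Lowercase c denotes aromatic carbon and counts toward C.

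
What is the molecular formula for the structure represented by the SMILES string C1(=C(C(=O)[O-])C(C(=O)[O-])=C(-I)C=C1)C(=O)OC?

Heavy atoms from the SMILES: 10 C, 1 I, 6 O.
Implicit hydrogens by atom environment:
  4 × C (aromatic): no H
  4 × O: no H
  3 × C: no H
  2 × C (aromatic): 1 H each → 2
  2 × O (charge -1): no H
  1 × C: 3 H
  1 × I: no H
  Total hydrogens = 5.
Net charge -2.
Molecular formula: [C10H5IO6]2-

[C10H5IO6]2-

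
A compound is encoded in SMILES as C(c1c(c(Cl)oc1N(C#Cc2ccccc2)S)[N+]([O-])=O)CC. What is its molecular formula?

Heavy atoms from the SMILES: 15 C, 1 Cl, 2 N, 3 O, 1 S.
Implicit hydrogens by atom environment:
  5 × C (aromatic): 1 H each → 5
  5 × C (aromatic): no H
  2 × C: 2 H each → 4
  2 × C: no H
  1 × C: 3 H
  1 × Cl: no H
  1 × N: no H
  1 × N (charge +1): no H
  1 × O (aromatic): no H
  1 × O: no H
  1 × O (charge -1): no H
  1 × S: 1 H
  Total hydrogens = 13.
Molecular formula: C15H13ClN2O3S

C15H13ClN2O3S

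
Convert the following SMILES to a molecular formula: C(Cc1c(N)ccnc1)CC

C9H14N2

Heavy atoms from the SMILES: 9 C, 2 N.
Implicit hydrogens by atom environment:
  3 × C: 2 H each → 6
  3 × C (aromatic): 1 H each → 3
  2 × C (aromatic): no H
  1 × C: 3 H
  1 × N: 2 H
  1 × N (aromatic): no H
  Total hydrogens = 14.
Molecular formula: C9H14N2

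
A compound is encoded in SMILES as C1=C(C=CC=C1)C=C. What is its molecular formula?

C8H8

Heavy atoms from the SMILES: 8 C.
Implicit hydrogens by atom environment:
  5 × C (aromatic): 1 H each → 5
  1 × C: 2 H
  1 × C: 1 H
  1 × C (aromatic): no H
  Total hydrogens = 8.
Molecular formula: C8H8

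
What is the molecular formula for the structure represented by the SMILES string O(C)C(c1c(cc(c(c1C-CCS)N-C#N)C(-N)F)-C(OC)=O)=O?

C15H18FN3O4S

Heavy atoms from the SMILES: 15 C, 1 F, 3 N, 4 O, 1 S.
Implicit hydrogens by atom environment:
  5 × C (aromatic): no H
  4 × O: no H
  3 × C: 2 H each → 6
  3 × C: no H
  2 × C: 3 H each → 6
  1 × C (aromatic): 1 H
  1 × C: 1 H
  1 × F: no H
  1 × N: 2 H
  1 × N: 1 H
  1 × N: no H
  1 × S: 1 H
  Total hydrogens = 18.
Molecular formula: C15H18FN3O4S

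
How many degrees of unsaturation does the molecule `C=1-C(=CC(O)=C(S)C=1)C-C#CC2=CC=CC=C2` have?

10

Molecular formula from the SMILES: C15H12OS.
DoU = (2C + 2 + N − H − X)/2 = (2·15 + 2 + 0 − 12 − 0)/2 = 20/2 = 10.
(Structurally: 2 ring(s) + 8 π bond(s) = 10.)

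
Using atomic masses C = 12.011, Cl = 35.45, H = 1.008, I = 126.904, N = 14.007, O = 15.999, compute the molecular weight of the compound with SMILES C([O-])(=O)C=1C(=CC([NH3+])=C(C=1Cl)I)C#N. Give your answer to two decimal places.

Molecular formula: C8H4ClIN2O2.
M = 8×12.011 + 1×35.45 + 4×1.008 + 1×126.904 + 2×14.007 + 2×15.999 = 322.49 g/mol.

322.49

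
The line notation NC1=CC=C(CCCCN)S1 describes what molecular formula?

C8H14N2S

Heavy atoms from the SMILES: 8 C, 2 N, 1 S.
Implicit hydrogens by atom environment:
  4 × C: 2 H each → 8
  2 × C (aromatic): 1 H each → 2
  2 × C (aromatic): no H
  2 × N: 2 H each → 4
  1 × S (aromatic): no H
  Total hydrogens = 14.
Molecular formula: C8H14N2S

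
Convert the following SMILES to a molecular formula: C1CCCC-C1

C6H12

Heavy atoms from the SMILES: 6 C.
Implicit hydrogens by atom environment:
  6 × C: 2 H each → 12
  Total hydrogens = 12.
Molecular formula: C6H12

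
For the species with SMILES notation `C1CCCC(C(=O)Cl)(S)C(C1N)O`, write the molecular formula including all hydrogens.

Heavy atoms from the SMILES: 8 C, 1 Cl, 1 N, 2 O, 1 S.
Implicit hydrogens by atom environment:
  4 × C: 2 H each → 8
  2 × C: 1 H each → 2
  2 × C: no H
  1 × Cl: no H
  1 × N: 2 H
  1 × O: 1 H
  1 × O: no H
  1 × S: 1 H
  Total hydrogens = 14.
Molecular formula: C8H14ClNO2S

C8H14ClNO2S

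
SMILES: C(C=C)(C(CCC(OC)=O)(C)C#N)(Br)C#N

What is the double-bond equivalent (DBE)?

Molecular formula from the SMILES: C11H13BrN2O2.
DoU = (2C + 2 + N − H − X)/2 = (2·11 + 2 + 2 − 13 − 1)/2 = 12/2 = 6.
(Structurally: 0 ring(s) + 6 π bond(s) = 6.)

6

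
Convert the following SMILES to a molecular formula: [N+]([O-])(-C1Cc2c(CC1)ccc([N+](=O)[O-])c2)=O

Heavy atoms from the SMILES: 10 C, 2 N, 4 O.
Implicit hydrogens by atom environment:
  3 × C: 2 H each → 6
  3 × C (aromatic): 1 H each → 3
  3 × C (aromatic): no H
  2 × N (charge +1): no H
  2 × O: no H
  2 × O (charge -1): no H
  1 × C: 1 H
  Total hydrogens = 10.
Molecular formula: C10H10N2O4

C10H10N2O4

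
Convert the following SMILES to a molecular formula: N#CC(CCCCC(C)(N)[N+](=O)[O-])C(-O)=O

C9H15N3O4

Heavy atoms from the SMILES: 9 C, 3 N, 4 O.
Implicit hydrogens by atom environment:
  4 × C: 2 H each → 8
  3 × C: no H
  2 × O: no H
  1 × C: 3 H
  1 × C: 1 H
  1 × N: 2 H
  1 × N (charge +1): no H
  1 × N: no H
  1 × O: 1 H
  1 × O (charge -1): no H
  Total hydrogens = 15.
Molecular formula: C9H15N3O4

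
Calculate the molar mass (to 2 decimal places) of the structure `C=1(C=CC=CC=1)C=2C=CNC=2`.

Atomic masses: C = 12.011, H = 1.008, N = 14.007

143.19

Molecular formula: C10H9N.
M = 10×12.011 + 9×1.008 + 1×14.007 = 143.19 g/mol.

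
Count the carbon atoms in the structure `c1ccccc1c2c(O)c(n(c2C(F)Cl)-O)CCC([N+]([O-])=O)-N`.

14

The symbol for carbon appears 14 times in the SMILES. Lowercase c denotes aromatic carbon and counts toward C.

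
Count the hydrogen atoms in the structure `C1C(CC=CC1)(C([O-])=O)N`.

Hydrogens are implicit in SMILES; fill each atom to its normal valence:
  3 × C: 2 H each → 6
  2 × C: 1 H each → 2
  2 × C: no H
  1 × N: 2 H
  1 × O: no H
  1 × O (charge -1): no H
  Total hydrogens = 10.

10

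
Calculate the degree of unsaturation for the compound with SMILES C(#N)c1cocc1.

5

Molecular formula from the SMILES: C5H3NO.
DoU = (2C + 2 + N − H − X)/2 = (2·5 + 2 + 1 − 3 − 0)/2 = 10/2 = 5.
(Structurally: 1 ring(s) + 4 π bond(s) = 5.)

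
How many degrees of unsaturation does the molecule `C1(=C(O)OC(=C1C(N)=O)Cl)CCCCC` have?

Molecular formula from the SMILES: C10H14ClNO3.
DoU = (2C + 2 + N − H − X)/2 = (2·10 + 2 + 1 − 14 − 1)/2 = 8/2 = 4.
(Structurally: 1 ring(s) + 3 π bond(s) = 4.)

4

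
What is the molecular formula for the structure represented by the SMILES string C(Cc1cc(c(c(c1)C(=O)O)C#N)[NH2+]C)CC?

Heavy atoms from the SMILES: 13 C, 2 N, 2 O.
Implicit hydrogens by atom environment:
  4 × C (aromatic): no H
  3 × C: 2 H each → 6
  2 × C: 3 H each → 6
  2 × C (aromatic): 1 H each → 2
  2 × C: no H
  1 × N (charge +1): 2 H
  1 × N: no H
  1 × O: 1 H
  1 × O: no H
  Total hydrogens = 17.
Net charge +1.
Molecular formula: C13H17N2O2+

C13H17N2O2+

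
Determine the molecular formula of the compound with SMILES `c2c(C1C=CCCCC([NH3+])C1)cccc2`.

C14H20N+

Heavy atoms from the SMILES: 14 C, 1 N.
Implicit hydrogens by atom environment:
  5 × C (aromatic): 1 H each → 5
  4 × C: 2 H each → 8
  4 × C: 1 H each → 4
  1 × C (aromatic): no H
  1 × N (charge +1): 3 H
  Total hydrogens = 20.
Net charge +1.
Molecular formula: C14H20N+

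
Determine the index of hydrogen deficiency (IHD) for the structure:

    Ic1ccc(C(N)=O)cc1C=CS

Molecular formula from the SMILES: C9H8INOS.
DoU = (2C + 2 + N − H − X)/2 = (2·9 + 2 + 1 − 8 − 1)/2 = 12/2 = 6.
(Structurally: 1 ring(s) + 5 π bond(s) = 6.)

6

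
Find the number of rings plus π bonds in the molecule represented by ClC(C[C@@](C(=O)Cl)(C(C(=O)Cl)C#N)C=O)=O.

6

Molecular formula from the SMILES: C8H4Cl3NO4.
DoU = (2C + 2 + N − H − X)/2 = (2·8 + 2 + 1 − 4 − 3)/2 = 12/2 = 6.
(Structurally: 0 ring(s) + 6 π bond(s) = 6.)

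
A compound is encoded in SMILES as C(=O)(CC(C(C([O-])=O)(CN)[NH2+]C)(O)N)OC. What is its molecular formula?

Heavy atoms from the SMILES: 8 C, 3 N, 5 O.
Implicit hydrogens by atom environment:
  4 × C: no H
  3 × O: no H
  2 × C: 3 H each → 6
  2 × C: 2 H each → 4
  2 × N: 2 H each → 4
  1 × N (charge +1): 2 H
  1 × O: 1 H
  1 × O (charge -1): no H
  Total hydrogens = 17.
Molecular formula: C8H17N3O5

C8H17N3O5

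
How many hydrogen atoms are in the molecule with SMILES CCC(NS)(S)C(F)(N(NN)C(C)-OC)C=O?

Hydrogens are implicit in SMILES; fill each atom to its normal valence:
  3 × C: 3 H each → 9
  2 × C: 1 H each → 2
  2 × C: no H
  2 × N: 1 H each → 2
  2 × O: no H
  2 × S: 1 H each → 2
  1 × C: 2 H
  1 × F: no H
  1 × N: 2 H
  1 × N: no H
  Total hydrogens = 19.

19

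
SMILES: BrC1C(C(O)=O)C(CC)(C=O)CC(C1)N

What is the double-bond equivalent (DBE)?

Molecular formula from the SMILES: C10H16BrNO3.
DoU = (2C + 2 + N − H − X)/2 = (2·10 + 2 + 1 − 16 − 1)/2 = 6/2 = 3.
(Structurally: 1 ring(s) + 2 π bond(s) = 3.)

3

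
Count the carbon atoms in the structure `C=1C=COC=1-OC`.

5

The symbol for carbon appears 5 times in the SMILES.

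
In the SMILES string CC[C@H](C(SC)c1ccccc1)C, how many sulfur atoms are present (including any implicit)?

The symbol for sulfur appears 1 time in the SMILES.

1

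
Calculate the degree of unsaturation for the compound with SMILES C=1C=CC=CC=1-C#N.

6

Molecular formula from the SMILES: C7H5N.
DoU = (2C + 2 + N − H − X)/2 = (2·7 + 2 + 1 − 5 − 0)/2 = 12/2 = 6.
(Structurally: 1 ring(s) + 5 π bond(s) = 6.)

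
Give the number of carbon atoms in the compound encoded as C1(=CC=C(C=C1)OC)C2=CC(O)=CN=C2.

12

The symbol for carbon appears 12 times in the SMILES.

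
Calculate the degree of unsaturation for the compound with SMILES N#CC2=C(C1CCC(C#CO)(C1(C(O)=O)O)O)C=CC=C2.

Molecular formula from the SMILES: C15H13NO5.
DoU = (2C + 2 + N − H − X)/2 = (2·15 + 2 + 1 − 13 − 0)/2 = 20/2 = 10.
(Structurally: 2 ring(s) + 8 π bond(s) = 10.)

10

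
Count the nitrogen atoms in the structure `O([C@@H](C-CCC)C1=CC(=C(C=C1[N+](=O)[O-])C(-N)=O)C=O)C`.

The symbol for nitrogen appears 2 times in the SMILES.

2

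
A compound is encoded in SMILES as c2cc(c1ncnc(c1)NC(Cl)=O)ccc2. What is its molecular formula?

C11H8ClN3O

Heavy atoms from the SMILES: 11 C, 1 Cl, 3 N, 1 O.
Implicit hydrogens by atom environment:
  7 × C (aromatic): 1 H each → 7
  3 × C (aromatic): no H
  2 × N (aromatic): no H
  1 × C: no H
  1 × Cl: no H
  1 × N: 1 H
  1 × O: no H
  Total hydrogens = 8.
Molecular formula: C11H8ClN3O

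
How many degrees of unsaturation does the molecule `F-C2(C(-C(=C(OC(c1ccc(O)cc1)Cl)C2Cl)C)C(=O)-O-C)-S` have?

7

Molecular formula from the SMILES: C15H15Cl2FO4S.
DoU = (2C + 2 + N − H − X)/2 = (2·15 + 2 + 0 − 15 − 3)/2 = 14/2 = 7.
(Structurally: 2 ring(s) + 5 π bond(s) = 7.)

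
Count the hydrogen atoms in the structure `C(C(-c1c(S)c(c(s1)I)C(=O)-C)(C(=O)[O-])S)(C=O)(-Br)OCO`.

9

Hydrogens are implicit in SMILES; fill each atom to its normal valence:
  4 × C (aromatic): no H
  4 × C: no H
  4 × O: no H
  2 × S: 1 H each → 2
  1 × Br: no H
  1 × C: 3 H
  1 × C: 2 H
  1 × C: 1 H
  1 × I: no H
  1 × O: 1 H
  1 × O (charge -1): no H
  1 × S (aromatic): no H
  Total hydrogens = 9.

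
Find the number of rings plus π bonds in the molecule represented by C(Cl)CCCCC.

0

Molecular formula from the SMILES: C6H13Cl.
DoU = (2C + 2 + N − H − X)/2 = (2·6 + 2 + 0 − 13 − 1)/2 = 0/2 = 0.
(Structurally: 0 ring(s) + 0 π bond(s) = 0.)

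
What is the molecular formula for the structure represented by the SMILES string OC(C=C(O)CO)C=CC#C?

C8H10O3

Heavy atoms from the SMILES: 8 C, 3 O.
Implicit hydrogens by atom environment:
  5 × C: 1 H each → 5
  3 × O: 1 H each → 3
  2 × C: no H
  1 × C: 2 H
  Total hydrogens = 10.
Molecular formula: C8H10O3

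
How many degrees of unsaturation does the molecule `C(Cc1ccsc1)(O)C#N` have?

Molecular formula from the SMILES: C7H7NOS.
DoU = (2C + 2 + N − H − X)/2 = (2·7 + 2 + 1 − 7 − 0)/2 = 10/2 = 5.
(Structurally: 1 ring(s) + 4 π bond(s) = 5.)

5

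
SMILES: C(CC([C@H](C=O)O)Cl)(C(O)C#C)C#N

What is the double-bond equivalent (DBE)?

5

Molecular formula from the SMILES: C9H10ClNO3.
DoU = (2C + 2 + N − H − X)/2 = (2·9 + 2 + 1 − 10 − 1)/2 = 10/2 = 5.
(Structurally: 0 ring(s) + 5 π bond(s) = 5.)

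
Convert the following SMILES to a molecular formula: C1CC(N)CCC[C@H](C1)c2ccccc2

Heavy atoms from the SMILES: 14 C, 1 N.
Implicit hydrogens by atom environment:
  6 × C: 2 H each → 12
  5 × C (aromatic): 1 H each → 5
  2 × C: 1 H each → 2
  1 × C (aromatic): no H
  1 × N: 2 H
  Total hydrogens = 21.
Molecular formula: C14H21N

C14H21N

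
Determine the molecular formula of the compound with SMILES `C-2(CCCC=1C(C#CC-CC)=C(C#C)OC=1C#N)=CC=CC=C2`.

C21H19NO

Heavy atoms from the SMILES: 21 C, 1 N, 1 O.
Implicit hydrogens by atom environment:
  5 × C: 2 H each → 10
  5 × C (aromatic): 1 H each → 5
  5 × C (aromatic): no H
  4 × C: no H
  1 × C: 3 H
  1 × C: 1 H
  1 × N: no H
  1 × O (aromatic): no H
  Total hydrogens = 19.
Molecular formula: C21H19NO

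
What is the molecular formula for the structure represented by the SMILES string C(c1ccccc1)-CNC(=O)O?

C9H11NO2

Heavy atoms from the SMILES: 9 C, 1 N, 2 O.
Implicit hydrogens by atom environment:
  5 × C (aromatic): 1 H each → 5
  2 × C: 2 H each → 4
  1 × C (aromatic): no H
  1 × C: no H
  1 × N: 1 H
  1 × O: 1 H
  1 × O: no H
  Total hydrogens = 11.
Molecular formula: C9H11NO2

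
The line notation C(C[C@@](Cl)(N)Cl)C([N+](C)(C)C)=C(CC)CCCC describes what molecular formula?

C14H29Cl2N2+

Heavy atoms from the SMILES: 14 C, 2 Cl, 2 N.
Implicit hydrogens by atom environment:
  6 × C: 2 H each → 12
  5 × C: 3 H each → 15
  3 × C: no H
  2 × Cl: no H
  1 × N: 2 H
  1 × N (charge +1): no H
  Total hydrogens = 29.
Net charge +1.
Molecular formula: C14H29Cl2N2+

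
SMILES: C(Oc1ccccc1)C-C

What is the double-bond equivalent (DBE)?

4

Molecular formula from the SMILES: C9H12O.
DoU = (2C + 2 + N − H − X)/2 = (2·9 + 2 + 0 − 12 − 0)/2 = 8/2 = 4.
(Structurally: 1 ring(s) + 3 π bond(s) = 4.)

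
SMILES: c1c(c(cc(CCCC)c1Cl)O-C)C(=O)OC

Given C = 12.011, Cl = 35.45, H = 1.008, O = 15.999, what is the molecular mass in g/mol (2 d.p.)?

256.73

Molecular formula: C13H17ClO3.
M = 13×12.011 + 1×35.45 + 17×1.008 + 3×15.999 = 256.73 g/mol.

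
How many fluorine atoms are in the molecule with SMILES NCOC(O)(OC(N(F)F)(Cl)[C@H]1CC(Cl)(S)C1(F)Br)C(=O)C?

The symbol for fluorine appears 3 times in the SMILES.

3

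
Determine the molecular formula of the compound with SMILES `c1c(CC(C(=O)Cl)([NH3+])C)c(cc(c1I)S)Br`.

C10H11BrClINOS+

Heavy atoms from the SMILES: 1 Br, 10 C, 1 Cl, 1 I, 1 N, 1 O, 1 S.
Implicit hydrogens by atom environment:
  4 × C (aromatic): no H
  2 × C (aromatic): 1 H each → 2
  2 × C: no H
  1 × Br: no H
  1 × C: 3 H
  1 × C: 2 H
  1 × Cl: no H
  1 × I: no H
  1 × N (charge +1): 3 H
  1 × O: no H
  1 × S: 1 H
  Total hydrogens = 11.
Net charge +1.
Molecular formula: C10H11BrClINOS+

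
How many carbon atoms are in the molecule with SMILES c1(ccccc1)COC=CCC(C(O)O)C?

The symbol for carbon appears 13 times in the SMILES. Lowercase c denotes aromatic carbon and counts toward C.

13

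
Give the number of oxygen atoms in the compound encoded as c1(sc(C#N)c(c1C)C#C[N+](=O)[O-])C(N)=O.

3

The symbol for oxygen appears 3 times in the SMILES.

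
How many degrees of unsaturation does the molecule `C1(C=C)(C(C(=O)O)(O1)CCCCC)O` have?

Molecular formula from the SMILES: C10H16O4.
DoU = (2C + 2 + N − H − X)/2 = (2·10 + 2 + 0 − 16 − 0)/2 = 6/2 = 3.
(Structurally: 1 ring(s) + 2 π bond(s) = 3.)

3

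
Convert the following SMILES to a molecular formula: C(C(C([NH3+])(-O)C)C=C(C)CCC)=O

C10H20NO2+

Heavy atoms from the SMILES: 10 C, 1 N, 2 O.
Implicit hydrogens by atom environment:
  3 × C: 3 H each → 9
  3 × C: 1 H each → 3
  2 × C: 2 H each → 4
  2 × C: no H
  1 × N (charge +1): 3 H
  1 × O: 1 H
  1 × O: no H
  Total hydrogens = 20.
Net charge +1.
Molecular formula: C10H20NO2+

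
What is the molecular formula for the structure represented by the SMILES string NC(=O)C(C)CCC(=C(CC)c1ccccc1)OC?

C16H23NO2

Heavy atoms from the SMILES: 16 C, 1 N, 2 O.
Implicit hydrogens by atom environment:
  5 × C (aromatic): 1 H each → 5
  3 × C: 3 H each → 9
  3 × C: 2 H each → 6
  3 × C: no H
  2 × O: no H
  1 × C: 1 H
  1 × C (aromatic): no H
  1 × N: 2 H
  Total hydrogens = 23.
Molecular formula: C16H23NO2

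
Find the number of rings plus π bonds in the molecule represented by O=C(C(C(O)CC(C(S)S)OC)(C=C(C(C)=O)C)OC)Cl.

Molecular formula from the SMILES: C13H21ClO5S2.
DoU = (2C + 2 + N − H − X)/2 = (2·13 + 2 + 0 − 21 − 1)/2 = 6/2 = 3.
(Structurally: 0 ring(s) + 3 π bond(s) = 3.)

3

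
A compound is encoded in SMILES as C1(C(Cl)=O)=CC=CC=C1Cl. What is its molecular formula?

Heavy atoms from the SMILES: 7 C, 2 Cl, 1 O.
Implicit hydrogens by atom environment:
  4 × C (aromatic): 1 H each → 4
  2 × C (aromatic): no H
  2 × Cl: no H
  1 × C: no H
  1 × O: no H
  Total hydrogens = 4.
Molecular formula: C7H4Cl2O

C7H4Cl2O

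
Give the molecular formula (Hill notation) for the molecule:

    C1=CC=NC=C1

C5H5N

Heavy atoms from the SMILES: 5 C, 1 N.
Implicit hydrogens by atom environment:
  5 × C (aromatic): 1 H each → 5
  1 × N (aromatic): no H
  Total hydrogens = 5.
Molecular formula: C5H5N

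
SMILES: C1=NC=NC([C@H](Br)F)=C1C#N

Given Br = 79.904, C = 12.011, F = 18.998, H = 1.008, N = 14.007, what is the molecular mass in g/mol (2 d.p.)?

216.01

Molecular formula: C6H3BrFN3.
M = 1×79.904 + 6×12.011 + 1×18.998 + 3×1.008 + 3×14.007 = 216.01 g/mol.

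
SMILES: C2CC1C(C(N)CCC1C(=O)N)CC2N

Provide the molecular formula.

Heavy atoms from the SMILES: 11 C, 3 N, 1 O.
Implicit hydrogens by atom environment:
  5 × C: 2 H each → 10
  5 × C: 1 H each → 5
  3 × N: 2 H each → 6
  1 × C: no H
  1 × O: no H
  Total hydrogens = 21.
Molecular formula: C11H21N3O

C11H21N3O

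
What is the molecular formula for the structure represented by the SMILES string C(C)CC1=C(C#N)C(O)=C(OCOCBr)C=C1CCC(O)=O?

C15H18BrNO5

Heavy atoms from the SMILES: 1 Br, 15 C, 1 N, 5 O.
Implicit hydrogens by atom environment:
  6 × C: 2 H each → 12
  5 × C (aromatic): no H
  3 × O: no H
  2 × C: no H
  2 × O: 1 H each → 2
  1 × Br: no H
  1 × C: 3 H
  1 × C (aromatic): 1 H
  1 × N: no H
  Total hydrogens = 18.
Molecular formula: C15H18BrNO5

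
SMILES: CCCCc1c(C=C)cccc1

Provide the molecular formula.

C12H16

Heavy atoms from the SMILES: 12 C.
Implicit hydrogens by atom environment:
  4 × C: 2 H each → 8
  4 × C (aromatic): 1 H each → 4
  2 × C (aromatic): no H
  1 × C: 3 H
  1 × C: 1 H
  Total hydrogens = 16.
Molecular formula: C12H16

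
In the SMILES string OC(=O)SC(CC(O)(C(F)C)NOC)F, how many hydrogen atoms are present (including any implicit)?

Hydrogens are implicit in SMILES; fill each atom to its normal valence:
  2 × C: 3 H each → 6
  2 × C: 1 H each → 2
  2 × C: no H
  2 × F: no H
  2 × O: 1 H each → 2
  2 × O: no H
  1 × C: 2 H
  1 × N: 1 H
  1 × S: no H
  Total hydrogens = 13.

13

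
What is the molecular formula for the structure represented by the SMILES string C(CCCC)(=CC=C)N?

Heavy atoms from the SMILES: 8 C, 1 N.
Implicit hydrogens by atom environment:
  4 × C: 2 H each → 8
  2 × C: 1 H each → 2
  1 × C: 3 H
  1 × C: no H
  1 × N: 2 H
  Total hydrogens = 15.
Molecular formula: C8H15N

C8H15N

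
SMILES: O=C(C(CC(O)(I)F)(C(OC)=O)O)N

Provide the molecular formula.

C6H9FINO5

Heavy atoms from the SMILES: 6 C, 1 F, 1 I, 1 N, 5 O.
Implicit hydrogens by atom environment:
  4 × C: no H
  3 × O: no H
  2 × O: 1 H each → 2
  1 × C: 3 H
  1 × C: 2 H
  1 × F: no H
  1 × I: no H
  1 × N: 2 H
  Total hydrogens = 9.
Molecular formula: C6H9FINO5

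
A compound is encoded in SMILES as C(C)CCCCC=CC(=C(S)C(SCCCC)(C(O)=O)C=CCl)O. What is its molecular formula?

C18H29ClO3S2

Heavy atoms from the SMILES: 18 C, 1 Cl, 3 O, 2 S.
Implicit hydrogens by atom environment:
  8 × C: 2 H each → 16
  4 × C: 1 H each → 4
  4 × C: no H
  2 × C: 3 H each → 6
  2 × O: 1 H each → 2
  1 × Cl: no H
  1 × O: no H
  1 × S: 1 H
  1 × S: no H
  Total hydrogens = 29.
Molecular formula: C18H29ClO3S2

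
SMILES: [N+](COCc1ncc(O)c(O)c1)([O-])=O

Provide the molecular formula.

Heavy atoms from the SMILES: 7 C, 2 N, 5 O.
Implicit hydrogens by atom environment:
  3 × C (aromatic): no H
  2 × C: 2 H each → 4
  2 × C (aromatic): 1 H each → 2
  2 × O: 1 H each → 2
  2 × O: no H
  1 × N (aromatic): no H
  1 × N (charge +1): no H
  1 × O (charge -1): no H
  Total hydrogens = 8.
Molecular formula: C7H8N2O5

C7H8N2O5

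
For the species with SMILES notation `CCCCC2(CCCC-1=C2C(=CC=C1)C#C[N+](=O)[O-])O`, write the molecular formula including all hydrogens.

C16H19NO3

Heavy atoms from the SMILES: 16 C, 1 N, 3 O.
Implicit hydrogens by atom environment:
  6 × C: 2 H each → 12
  3 × C (aromatic): 1 H each → 3
  3 × C (aromatic): no H
  3 × C: no H
  1 × C: 3 H
  1 × N (charge +1): no H
  1 × O: 1 H
  1 × O: no H
  1 × O (charge -1): no H
  Total hydrogens = 19.
Molecular formula: C16H19NO3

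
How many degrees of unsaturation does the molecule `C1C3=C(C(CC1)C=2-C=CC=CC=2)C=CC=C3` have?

Molecular formula from the SMILES: C16H16.
DoU = (2C + 2 + N − H − X)/2 = (2·16 + 2 + 0 − 16 − 0)/2 = 18/2 = 9.
(Structurally: 3 ring(s) + 6 π bond(s) = 9.)

9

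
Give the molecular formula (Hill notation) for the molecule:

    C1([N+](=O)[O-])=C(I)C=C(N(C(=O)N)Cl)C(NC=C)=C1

C9H8ClIN4O3

Heavy atoms from the SMILES: 9 C, 1 Cl, 1 I, 4 N, 3 O.
Implicit hydrogens by atom environment:
  4 × C (aromatic): no H
  2 × C (aromatic): 1 H each → 2
  2 × O: no H
  1 × C: 2 H
  1 × C: 1 H
  1 × C: no H
  1 × Cl: no H
  1 × I: no H
  1 × N: 2 H
  1 × N: 1 H
  1 × N (charge +1): no H
  1 × N: no H
  1 × O (charge -1): no H
  Total hydrogens = 8.
Molecular formula: C9H8ClIN4O3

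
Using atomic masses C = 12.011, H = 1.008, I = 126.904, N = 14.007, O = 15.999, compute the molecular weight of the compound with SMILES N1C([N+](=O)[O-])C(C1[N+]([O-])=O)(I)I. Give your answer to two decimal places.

Molecular formula: C3H3I2N3O4.
M = 3×12.011 + 3×1.008 + 2×126.904 + 3×14.007 + 4×15.999 = 398.88 g/mol.

398.88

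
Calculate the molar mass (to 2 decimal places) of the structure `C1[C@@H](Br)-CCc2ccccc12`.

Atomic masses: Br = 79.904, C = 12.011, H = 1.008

211.10

Molecular formula: C10H11Br.
M = 1×79.904 + 10×12.011 + 11×1.008 = 211.10 g/mol.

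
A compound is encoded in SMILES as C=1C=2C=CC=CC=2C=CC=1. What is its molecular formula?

Heavy atoms from the SMILES: 10 C.
Implicit hydrogens by atom environment:
  8 × C (aromatic): 1 H each → 8
  2 × C (aromatic): no H
  Total hydrogens = 8.
Molecular formula: C10H8

C10H8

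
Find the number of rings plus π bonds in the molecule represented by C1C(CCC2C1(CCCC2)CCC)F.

Molecular formula from the SMILES: C13H23F.
DoU = (2C + 2 + N − H − X)/2 = (2·13 + 2 + 0 − 23 − 1)/2 = 4/2 = 2.
(Structurally: 2 ring(s) + 0 π bond(s) = 2.)

2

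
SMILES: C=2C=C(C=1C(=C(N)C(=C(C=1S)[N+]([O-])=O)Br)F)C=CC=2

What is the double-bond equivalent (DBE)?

Molecular formula from the SMILES: C12H8BrFN2O2S.
DoU = (2C + 2 + N − H − X)/2 = (2·12 + 2 + 2 − 8 − 2)/2 = 18/2 = 9.
(Structurally: 2 ring(s) + 7 π bond(s) = 9.)

9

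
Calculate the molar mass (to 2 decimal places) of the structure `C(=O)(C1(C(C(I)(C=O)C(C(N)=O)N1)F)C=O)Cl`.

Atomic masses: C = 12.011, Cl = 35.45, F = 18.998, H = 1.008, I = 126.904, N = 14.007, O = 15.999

Molecular formula: C8H7ClFIN2O4.
M = 8×12.011 + 1×35.45 + 1×18.998 + 7×1.008 + 1×126.904 + 2×14.007 + 4×15.999 = 376.51 g/mol.

376.51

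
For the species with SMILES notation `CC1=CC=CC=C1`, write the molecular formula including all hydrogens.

Heavy atoms from the SMILES: 7 C.
Implicit hydrogens by atom environment:
  5 × C (aromatic): 1 H each → 5
  1 × C: 3 H
  1 × C (aromatic): no H
  Total hydrogens = 8.
Molecular formula: C7H8

C7H8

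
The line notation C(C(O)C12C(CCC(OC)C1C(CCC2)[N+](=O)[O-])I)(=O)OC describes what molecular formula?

C14H22INO6

Heavy atoms from the SMILES: 14 C, 1 I, 1 N, 6 O.
Implicit hydrogens by atom environment:
  5 × C: 2 H each → 10
  5 × C: 1 H each → 5
  4 × O: no H
  2 × C: 3 H each → 6
  2 × C: no H
  1 × I: no H
  1 × N (charge +1): no H
  1 × O: 1 H
  1 × O (charge -1): no H
  Total hydrogens = 22.
Molecular formula: C14H22INO6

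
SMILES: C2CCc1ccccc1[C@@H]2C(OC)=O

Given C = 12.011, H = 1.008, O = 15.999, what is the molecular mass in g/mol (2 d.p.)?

190.24

Molecular formula: C12H14O2.
M = 12×12.011 + 14×1.008 + 2×15.999 = 190.24 g/mol.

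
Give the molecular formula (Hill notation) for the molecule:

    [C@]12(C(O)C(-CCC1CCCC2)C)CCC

C14H26O

Heavy atoms from the SMILES: 14 C, 1 O.
Implicit hydrogens by atom environment:
  8 × C: 2 H each → 16
  3 × C: 1 H each → 3
  2 × C: 3 H each → 6
  1 × C: no H
  1 × O: 1 H
  Total hydrogens = 26.
Molecular formula: C14H26O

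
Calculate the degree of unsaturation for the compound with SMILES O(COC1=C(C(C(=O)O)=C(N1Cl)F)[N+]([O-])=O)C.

Molecular formula from the SMILES: C7H6ClFN2O6.
DoU = (2C + 2 + N − H − X)/2 = (2·7 + 2 + 2 − 6 − 2)/2 = 10/2 = 5.
(Structurally: 1 ring(s) + 4 π bond(s) = 5.)

5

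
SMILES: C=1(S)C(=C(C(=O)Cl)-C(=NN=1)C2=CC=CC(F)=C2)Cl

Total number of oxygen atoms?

1

The symbol for oxygen appears 1 time in the SMILES.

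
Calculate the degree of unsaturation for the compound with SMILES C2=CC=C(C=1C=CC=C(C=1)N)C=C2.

Molecular formula from the SMILES: C12H11N.
DoU = (2C + 2 + N − H − X)/2 = (2·12 + 2 + 1 − 11 − 0)/2 = 16/2 = 8.
(Structurally: 2 ring(s) + 6 π bond(s) = 8.)

8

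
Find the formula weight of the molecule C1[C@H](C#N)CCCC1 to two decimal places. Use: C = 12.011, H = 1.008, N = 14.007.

Molecular formula: C7H11N.
M = 7×12.011 + 11×1.008 + 1×14.007 = 109.17 g/mol.

109.17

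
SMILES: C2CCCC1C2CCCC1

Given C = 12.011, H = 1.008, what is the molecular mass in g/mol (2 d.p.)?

Molecular formula: C10H18.
M = 10×12.011 + 18×1.008 = 138.25 g/mol.

138.25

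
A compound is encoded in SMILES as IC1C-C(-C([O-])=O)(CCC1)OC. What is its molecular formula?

C8H12IO3-

Heavy atoms from the SMILES: 8 C, 1 I, 3 O.
Implicit hydrogens by atom environment:
  4 × C: 2 H each → 8
  2 × C: no H
  2 × O: no H
  1 × C: 3 H
  1 × C: 1 H
  1 × I: no H
  1 × O (charge -1): no H
  Total hydrogens = 12.
Net charge -1.
Molecular formula: C8H12IO3-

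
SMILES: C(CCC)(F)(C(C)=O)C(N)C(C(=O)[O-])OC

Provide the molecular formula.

Heavy atoms from the SMILES: 10 C, 1 F, 1 N, 4 O.
Implicit hydrogens by atom environment:
  3 × C: 3 H each → 9
  3 × C: no H
  3 × O: no H
  2 × C: 2 H each → 4
  2 × C: 1 H each → 2
  1 × F: no H
  1 × N: 2 H
  1 × O (charge -1): no H
  Total hydrogens = 17.
Net charge -1.
Molecular formula: C10H17FNO4-

C10H17FNO4-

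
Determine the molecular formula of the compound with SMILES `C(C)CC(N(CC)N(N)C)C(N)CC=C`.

Heavy atoms from the SMILES: 11 C, 4 N.
Implicit hydrogens by atom environment:
  5 × C: 2 H each → 10
  3 × C: 3 H each → 9
  3 × C: 1 H each → 3
  2 × N: 2 H each → 4
  2 × N: no H
  Total hydrogens = 26.
Molecular formula: C11H26N4

C11H26N4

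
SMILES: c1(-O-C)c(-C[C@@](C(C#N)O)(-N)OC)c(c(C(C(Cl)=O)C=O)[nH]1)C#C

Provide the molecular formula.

C15H16ClN3O5

Heavy atoms from the SMILES: 15 C, 1 Cl, 3 N, 5 O.
Implicit hydrogens by atom environment:
  4 × C: 1 H each → 4
  4 × C (aromatic): no H
  4 × C: no H
  4 × O: no H
  2 × C: 3 H each → 6
  1 × C: 2 H
  1 × Cl: no H
  1 × N: 2 H
  1 × N (aromatic): 1 H
  1 × N: no H
  1 × O: 1 H
  Total hydrogens = 16.
Molecular formula: C15H16ClN3O5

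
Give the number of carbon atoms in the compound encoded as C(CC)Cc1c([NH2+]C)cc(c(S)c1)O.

11

The symbol for carbon appears 11 times in the SMILES. Lowercase c denotes aromatic carbon and counts toward C.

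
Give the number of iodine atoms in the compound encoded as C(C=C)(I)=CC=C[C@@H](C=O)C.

1

The symbol for iodine appears 1 time in the SMILES.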